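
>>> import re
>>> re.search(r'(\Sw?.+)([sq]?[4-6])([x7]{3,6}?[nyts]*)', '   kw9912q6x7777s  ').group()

The pattern matches a non-whitespace character, then optionally a literal 'w', then one or more of any character (captured); then optionally one of [sq], then a character in [4-6] (captured); then 3 to 6 of one of [x7] (lazy), then zero or more of one of [nyts] (captured).
The `?` after the quantifier makes it lazy — it takes as little as possible before letting the rest of the pattern try.
`re.search` tries every starting position until one works.
The match spans [3:14] → 'kw9912q6x77'.
Captured: group 1 = 'kw9912q', group 2 = '6', group 3 = 'x77'.

'kw9912q6x77'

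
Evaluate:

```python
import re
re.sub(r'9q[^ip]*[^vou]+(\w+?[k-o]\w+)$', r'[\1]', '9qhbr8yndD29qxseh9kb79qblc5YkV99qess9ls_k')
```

'[9ls_k]'

This matches the literal '9q', then zero or more of any character except [ip]; then one or more of any character except [vou]; then one or more of a word character (lazy), then a character in [k-o], then one or more of a word character (captured); then anchored at the end.
Matches: at [0:41] → '9qhbr8yndD29qxseh9kb79qblc5YkV99qess9ls_k'.
`\1` in the replacement pulls in group 1's text for each match.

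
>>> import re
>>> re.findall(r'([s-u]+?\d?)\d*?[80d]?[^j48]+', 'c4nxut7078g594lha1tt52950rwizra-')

['u', 't']

The pattern matches one or more of a character in [s-u] (lazy), then optionally a digit (captured); then zero or more of a digit (lazy), then optionally one of [80d], then one or more of any character except [j48].
A `+?`/`*?`/`{m,n}?` starts at its minimum and grows only as far as needed for what follows to match.
Walking the string: at [4:9] match 'ut707', group 1 = 'u'; at [18:32] match 'tt52950rwizra-', group 1 = 't'.
One capturing group, so `findall` returns just the captured substring from each match — 2 in all.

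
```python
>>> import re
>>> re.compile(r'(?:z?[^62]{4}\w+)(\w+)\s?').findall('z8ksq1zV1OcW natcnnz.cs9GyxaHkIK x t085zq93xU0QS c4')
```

Pattern: optionally the literal 'z', then exactly 4 of any character except [62], then one or more of a word character (non-capturing group); then one or more of a word character (captured); then optionally whitespace.
Matches: at [0:13] match 'z8ksq1zV1OcW ', group 1 = 'W'; at [13:20] match 'natcnnz', group 1 = 'z'; at [20:33] match '.cs9GyxaHkIK ', group 1 = 'K'; at [33:49] match 'x t085zq93xU0QS ', group 1 = 'S'.
With a single group, `findall` returns only what that group captured — 4 items.

['W', 'z', 'K', 'S']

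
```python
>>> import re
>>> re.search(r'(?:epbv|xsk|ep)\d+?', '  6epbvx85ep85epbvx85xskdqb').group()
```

'ep8'

The match spans [10:13] → 'ep8'.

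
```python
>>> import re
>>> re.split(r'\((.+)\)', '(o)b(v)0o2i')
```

['', 'o)b(v', '0o2i']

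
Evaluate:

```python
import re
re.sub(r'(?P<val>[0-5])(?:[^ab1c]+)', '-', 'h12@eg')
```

'h-'

Pattern: a character in [0-5] (captured as 'val'); then one or more of any character except [ab1c] (non-capturing group).
Matches: at [1:6] → '12@eg'.
Each match is replaced by '-'.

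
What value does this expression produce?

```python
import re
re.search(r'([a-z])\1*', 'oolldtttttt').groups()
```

A backreference is literal: `\1` must see the identical characters the first group matched.
`re.search` scans for the first position where the pattern succeeds.
The match spans [0:2] → 'oo'.
Captured: group 1 = 'o'.

('o',)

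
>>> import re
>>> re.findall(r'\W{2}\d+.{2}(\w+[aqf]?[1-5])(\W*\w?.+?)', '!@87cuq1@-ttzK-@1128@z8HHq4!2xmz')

[('q1', '@-tt'), ('8HHq4', '!2x')]

Because the quantifier is non-greedy, it stops expanding at the earliest point where the rest of the pattern can succeed.
With 2 capturing groups, `findall` returns a 2-tuple per match.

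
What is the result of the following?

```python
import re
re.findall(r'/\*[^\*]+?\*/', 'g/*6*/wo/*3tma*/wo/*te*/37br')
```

['/*6*/', '/*3tma*/', '/*te*/']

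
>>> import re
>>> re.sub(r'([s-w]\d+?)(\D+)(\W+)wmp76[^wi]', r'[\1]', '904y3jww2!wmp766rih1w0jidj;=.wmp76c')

This matches a character in [s-w], then one or more of a digit (lazy) (captured); then one or more of a non-digit (captured); then one or more of a non-word character (captured); then the literal 'wmp', then the literal '76', then any character except [wi].
The replacement refers to a captured group, so each match is rewritten using its own captured text.

'904y3jww2!wmp766rih1[w0]'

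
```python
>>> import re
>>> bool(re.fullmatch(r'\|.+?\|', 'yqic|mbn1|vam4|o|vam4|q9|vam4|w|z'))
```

False

`re.fullmatch` is like wrapping the pattern in `^…$` (in single-line mode).
Here there's no way to consume every character, so the call returns None, and `bool(None)` is False.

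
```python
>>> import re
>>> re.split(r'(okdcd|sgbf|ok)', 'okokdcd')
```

Alternation isn't longest-match — the leftmost alternative that fits at this position is chosen.
`re.split` interleaves the captured-group text with the surrounding fragments.

['', 'ok', '', 'okdcd', '']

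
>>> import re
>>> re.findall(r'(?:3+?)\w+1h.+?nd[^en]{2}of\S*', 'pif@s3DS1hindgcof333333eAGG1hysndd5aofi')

The pattern matches one or more of a literal '3' (lazy) (non-capturing group); then one or more of a word character, then the literal '1h'; then one or more of any character (lazy); then the literal 'nd', then exactly 2 of any character except [en]; then the literal 'of', then zero or more of a non-whitespace character.
Scanning left to right: at [5:39] → '3DS1hindgcof333333eAGG1hysndd5aofi'.
No capturing groups, so `findall` returns the 1 full match string.

['3DS1hindgcof333333eAGG1hysndd5aofi']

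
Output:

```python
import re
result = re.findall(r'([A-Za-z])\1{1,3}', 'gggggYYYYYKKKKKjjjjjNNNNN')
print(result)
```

The backreference `\1` re-matches whatever the first group consumed, character for character.
One capturing group, so `findall` returns just the captured substring from each match — 5 in all.

['g', 'Y', 'K', 'j', 'N']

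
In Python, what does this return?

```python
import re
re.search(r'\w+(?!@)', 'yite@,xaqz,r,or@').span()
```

Because the assertion is negative and zero-width, positions next to the forbidden text are skipped.
The match spans [0:3] → 'yit'.

(0, 3)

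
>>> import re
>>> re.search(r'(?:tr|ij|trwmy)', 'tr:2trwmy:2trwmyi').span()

(0, 2)

`re.search` tries every starting position until one works.
The match spans [0:2] → 'tr'.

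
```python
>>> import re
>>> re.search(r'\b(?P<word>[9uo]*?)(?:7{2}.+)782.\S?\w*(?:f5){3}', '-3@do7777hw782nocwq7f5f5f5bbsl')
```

None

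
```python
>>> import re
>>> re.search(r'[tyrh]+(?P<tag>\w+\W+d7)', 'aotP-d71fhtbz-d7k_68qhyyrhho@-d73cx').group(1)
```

'P-d7'

This matches one or more of one of [tyrh]; then one or more of a word character, then one or more of a non-word character, then the literal 'd7' (captured as 'tag').
Unlike `match`, `search` isn't anchored — it looks for the pattern anywhere in the string.
The match spans [2:7] → 'tP-d7'.
Captured: group 1 = 'P-d7'.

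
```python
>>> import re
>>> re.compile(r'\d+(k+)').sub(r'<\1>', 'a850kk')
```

'a<kk>'

Pattern: one or more of a digit; then one or more of a literal 'k' (captured).
Matches: at [1:6] → '850kk'.
Each match is replaced using the text its own group 1 captured.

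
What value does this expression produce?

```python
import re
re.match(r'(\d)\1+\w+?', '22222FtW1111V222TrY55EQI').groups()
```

The backreference `\1` re-matches whatever the first group consumed, character for character.
With `match`, the pattern is implicitly anchored at the beginning.
The match spans [0:6] → '22222F'.
Captured: group 1 = '2'.

('2',)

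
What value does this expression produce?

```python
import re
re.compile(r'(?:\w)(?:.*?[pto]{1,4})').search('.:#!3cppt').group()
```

Pattern: a word character (non-capturing group); then zero or more of any character (lazy), then 1 to 4 of one of [pto] (non-capturing group).
The match spans [4:9] → '3cppt'.

'3cppt'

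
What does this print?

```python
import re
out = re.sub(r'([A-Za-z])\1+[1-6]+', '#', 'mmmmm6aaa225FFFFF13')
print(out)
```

###

A backreference is literal: `\1` must see the identical characters the first group matched.
Matches: at [0:6] → 'mmmmm6'; at [6:12] → 'aaa225'; at [12:19] → 'FFFFF13'.
`sub` substitutes '#' at each match site.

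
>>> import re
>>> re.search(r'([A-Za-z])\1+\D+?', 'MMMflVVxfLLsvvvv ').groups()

('M',)

`\1` has to match the exact text group 1 already captured.
`re.search` tries every starting position until one works.
The match spans [0:4] → 'MMMf'.
Captured: group 1 = 'M'.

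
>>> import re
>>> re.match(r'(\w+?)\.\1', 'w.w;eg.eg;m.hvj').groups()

('w',)

After group 1 captures some text, `\1` only succeeds where that same text appears again.
`re.match` only tries the pattern at the start of the string.
The match spans [0:3] → 'w.w'.
Captured: group 1 = 'w'.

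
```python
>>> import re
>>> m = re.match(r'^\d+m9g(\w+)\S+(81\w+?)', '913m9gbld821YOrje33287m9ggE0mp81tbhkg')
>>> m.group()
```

'913m9gbld821YOrje33287m9ggE0mp81t'

`re.match` won't scan ahead — the pattern has to work from the very first character.
The match spans [0:33] → '913m9gbld821YOrje33287m9ggE0mp81t'.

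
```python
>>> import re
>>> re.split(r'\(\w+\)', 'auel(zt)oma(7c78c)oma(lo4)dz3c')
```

['auel', 'oma', 'oma', 'dz3c']

Matches to split on: at [4:8] → '(zt)'; at [11:18] → '(7c78c)'; at [21:26] → '(lo4)'.
Each match becomes a cut point; 4 segments remain.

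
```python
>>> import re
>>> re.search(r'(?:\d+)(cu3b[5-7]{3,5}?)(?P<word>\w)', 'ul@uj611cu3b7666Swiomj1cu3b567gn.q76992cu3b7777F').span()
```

Lazy quantifiers expand one character at a time until the remainder of the pattern can match.
The match spans [5:16] → '611cu3b7666'.

(5, 16)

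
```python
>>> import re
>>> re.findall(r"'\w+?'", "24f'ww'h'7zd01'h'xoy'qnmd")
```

["'ww'", "'7zd01'", "'xoy'"]

Scanning left to right: at [3:7] → "'ww'"; at [8:15] → "'7zd01'"; at [16:21] → "'xoy'".
With no groups in the pattern, `findall` gives back each whole match — 3 here.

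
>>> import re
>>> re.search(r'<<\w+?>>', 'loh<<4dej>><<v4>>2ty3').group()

`re.search` scans for the first position where the pattern succeeds.
The match spans [3:11] → '<<4dej>>'.

'<<4dej>>'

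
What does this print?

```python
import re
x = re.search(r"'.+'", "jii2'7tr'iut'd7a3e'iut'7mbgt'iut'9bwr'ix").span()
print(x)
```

The match spans [4:38] → "'7tr'iut'd7a3e'iut'7mbgt'iut'9bwr'".

(4, 38)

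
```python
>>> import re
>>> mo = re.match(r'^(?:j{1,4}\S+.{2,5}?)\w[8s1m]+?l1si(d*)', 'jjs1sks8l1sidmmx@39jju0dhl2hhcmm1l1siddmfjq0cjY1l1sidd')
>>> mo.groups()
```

The match spans [0:54] → 'jjs1sks8l1sidmmx@39jju0dhl2hhcmm1l1siddmfjq0cjY1l1sidd'.
Captured: group 1 = 'dd'.

('dd',)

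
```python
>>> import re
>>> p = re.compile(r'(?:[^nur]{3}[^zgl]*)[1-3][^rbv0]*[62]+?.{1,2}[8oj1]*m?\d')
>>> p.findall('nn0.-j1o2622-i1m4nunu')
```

['0.-j1o2622-i1m4']

With no groups in the pattern, `findall` gives back each whole match — 1 here.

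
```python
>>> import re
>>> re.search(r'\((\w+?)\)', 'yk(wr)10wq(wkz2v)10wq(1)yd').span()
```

(2, 6)

`search` walks the string left to right and returns the first match it finds.
The match spans [2:6] → '(wr)'.
Captured: group 1 = 'wr'.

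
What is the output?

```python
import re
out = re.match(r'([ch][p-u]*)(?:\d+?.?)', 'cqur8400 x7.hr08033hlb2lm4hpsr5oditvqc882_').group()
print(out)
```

cqur84

This matches one of [ch], then zero or more of a character in [p-u] (captured); then one or more of a digit (lazy), then optionally any character (non-capturing group).
`re.match` only tries the pattern at the start of the string.
The match spans [0:6] → 'cqur84'.
Captured: group 1 = 'cqur'.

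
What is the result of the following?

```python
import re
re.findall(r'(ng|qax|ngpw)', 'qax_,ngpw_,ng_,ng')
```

Alternation tries branches left to right and keeps the first one that lets the overall match succeed at that position.
Scanning left to right: at [0:3] match 'qax', group 1 = 'qax'; at [5:7] match 'ng', group 1 = 'ng'; at [11:13] match 'ng', group 1 = 'ng'; at [15:17] match 'ng', group 1 = 'ng'.
`findall` collects group 1 from each match (4 total).

['qax', 'ng', 'ng', 'ng']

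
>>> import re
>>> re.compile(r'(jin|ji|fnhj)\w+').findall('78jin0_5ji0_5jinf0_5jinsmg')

['jin']

The regex engine tests alternatives in the order written; an earlier branch that matches wins even if a later one would match more.
`findall` collects group 1 from the one match (1 total).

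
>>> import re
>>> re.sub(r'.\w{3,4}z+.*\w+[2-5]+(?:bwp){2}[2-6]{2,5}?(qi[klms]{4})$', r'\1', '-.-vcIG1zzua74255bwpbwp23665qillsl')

Each match is replaced using the text its own group 1 captured.

'-.-qillsl'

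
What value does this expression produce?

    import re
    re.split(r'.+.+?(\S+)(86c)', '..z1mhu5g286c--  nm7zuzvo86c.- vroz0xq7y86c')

Pattern: one or more of any character, then one or more of any character (lazy); then one or more of a non-whitespace character (captured); then the literal '86', then the literal 'c' (captured).
Matches to split on: at [0:43] → '..z1mhu5g286c--  nm7zuzvo86c.- vroz0xq7y86c'.
With a capturing group present, the delimiter's captured portion is kept in the result list.

['', 'y', '86c', '']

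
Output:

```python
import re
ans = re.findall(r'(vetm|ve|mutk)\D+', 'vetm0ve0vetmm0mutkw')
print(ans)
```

`|` is ordered: at each position the engine commits to the first alternative that works.
Scanning left to right: at [0:4] match 'vetm', group 1 = 've'; at [8:13] match 'vetmm', group 1 = 'vetm'; at [14:19] match 'mutkw', group 1 = 'mutk'.
One capturing group, so `findall` returns just the captured substring from each match — 3 in all.

['ve', 'vetm', 'mutk']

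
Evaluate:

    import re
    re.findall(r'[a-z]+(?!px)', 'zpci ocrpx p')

The negative lookahead/lookbehind blocks any match where the forbidden context is present.
Matches: at [0:4] → 'zpci'; at [5:10] → 'ocrpx'; at [11:12] → 'p'.
With no groups in the pattern, `findall` gives back each whole match — 3 here.

['zpci', 'ocrpx', 'p']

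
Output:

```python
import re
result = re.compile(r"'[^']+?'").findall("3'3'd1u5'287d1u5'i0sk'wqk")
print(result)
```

["'3'", "'287d1u5'"]

Since nothing is captured, `findall` lists the 2 matched substrings directly.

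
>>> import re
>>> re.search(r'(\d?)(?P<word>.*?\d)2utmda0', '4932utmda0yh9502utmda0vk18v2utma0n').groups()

('4', '93')

Pattern: optionally a digit (captured); then zero or more of any character (lazy), then a digit (captured as 'word'); then the literal '2ut', then the literal 'md', then the literal 'a0'.
Lazy quantifiers expand one character at a time until the remainder of the pattern can match.
Unlike `match`, `search` isn't anchored — it looks for the pattern anywhere in the string.
The match spans [0:10] → '4932utmda0'.
Captured: group 1 = '4', group 2 = '93'.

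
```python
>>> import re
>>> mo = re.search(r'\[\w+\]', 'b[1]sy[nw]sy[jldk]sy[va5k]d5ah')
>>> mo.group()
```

`search` walks the string left to right and returns the first match it finds.
The match spans [1:4] → '[1]'.

'[1]'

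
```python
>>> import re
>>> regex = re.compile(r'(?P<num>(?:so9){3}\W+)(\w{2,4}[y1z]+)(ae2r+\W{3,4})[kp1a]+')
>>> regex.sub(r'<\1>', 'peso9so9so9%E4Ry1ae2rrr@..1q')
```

This matches the literal 'so9' repeated 3 times, then one or more of a non-word character (captured as 'num'); then 2 to 4 of a word character, then one or more of one of [y1z] (captured); then the literal 'ae2', then one or more of the literal 'r', then 3 to 4 of a non-word character (captured); then one or more of one of [kp1a].
Matches: at [2:27] → 'so9so9so9%E4Ry1ae2rrr@..1'.
Each match is replaced using the text its own group 1 captured.

'pe<so9so9so9%>q'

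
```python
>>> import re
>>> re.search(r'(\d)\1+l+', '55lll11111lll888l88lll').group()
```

The backreference `\1` re-matches whatever the first group consumed, character for character.
The match spans [0:5] → '55lll'.

'55lll'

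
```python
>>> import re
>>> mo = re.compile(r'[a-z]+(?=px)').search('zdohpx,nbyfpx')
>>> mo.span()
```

The `(?=…)`/`(?<=…)` assertion just peeks at neighbouring text; it doesn't advance the match position.
Unlike `match`, `search` isn't anchored — it looks for the pattern anywhere in the string.
The match spans [0:4] → 'zdoh'.

(0, 4)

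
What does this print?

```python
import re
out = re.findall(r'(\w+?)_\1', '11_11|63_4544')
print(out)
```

['11']

The backreference `\1` re-matches whatever the first group consumed, character for character.
Walking the string: at [0:5] match '11_11', group 1 = '11'.
One capturing group, so `findall` returns just the captured substring from the one match — 1 in all.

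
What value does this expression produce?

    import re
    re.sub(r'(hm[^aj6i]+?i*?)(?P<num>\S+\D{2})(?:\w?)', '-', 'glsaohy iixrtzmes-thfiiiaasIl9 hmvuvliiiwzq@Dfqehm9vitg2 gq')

'glsaohy iixrtzmes-thfiiiaasIl9 -'

The pattern matches the literal 'hm', then one or more of any character except [aj6i] (lazy), then zero or more of a literal 'i' (lazy) (captured); then one or more of a non-whitespace character, then exactly 2 of a non-digit (captured as 'num'); then optionally a word character (non-capturing group).
Matches: at [31:59] → 'hmvuvliiiwzq@Dfqehm9vitg2 gq'.
`sub` substitutes '-' at each match site.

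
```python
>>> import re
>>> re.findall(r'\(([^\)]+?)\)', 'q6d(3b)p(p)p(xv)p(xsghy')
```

['3b', 'p', 'xv']

`findall` collects group 1 from each match (3 total).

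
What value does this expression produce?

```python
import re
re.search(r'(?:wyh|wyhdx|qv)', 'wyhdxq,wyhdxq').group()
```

Alternation isn't longest-match — the leftmost alternative that fits at this position is chosen.
The match spans [0:3] → 'wyh'.

'wyh'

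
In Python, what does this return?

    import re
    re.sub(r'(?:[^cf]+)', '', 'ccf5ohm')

'ccf'

Pattern: one or more of any character except [cf] (non-capturing group).
Matches: at [3:7] → '5ohm'.
Every occurrence is swapped for ''.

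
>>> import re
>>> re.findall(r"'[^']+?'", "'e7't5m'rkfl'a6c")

Walking the string: at [0:4] → "'e7'"; at [7:13] → "'rkfl'".
No capturing groups, so `findall` returns the 2 full match strings.

["'e7'", "'rkfl'"]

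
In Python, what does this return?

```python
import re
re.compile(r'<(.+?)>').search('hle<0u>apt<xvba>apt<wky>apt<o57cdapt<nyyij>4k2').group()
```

'<0u>'

A `+?`/`*?`/`{m,n}?` starts at its minimum and grows only as far as needed for what follows to match.
The match spans [3:7] → '<0u>'.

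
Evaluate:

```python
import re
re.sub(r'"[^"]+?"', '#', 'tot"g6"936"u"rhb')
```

'tot#936#rhb'

Each match is replaced by '#'.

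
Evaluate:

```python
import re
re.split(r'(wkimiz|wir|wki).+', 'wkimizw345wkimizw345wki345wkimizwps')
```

Alternation isn't longest-match — the leftmost alternative that fits at this position is chosen.
Matches to split on: at [0:35] → 'wkimizw345wkimizw345wki345wkimizwps'.
`re.split` interleaves the captured-group text with the surrounding fragments.

['', 'wkimiz', '']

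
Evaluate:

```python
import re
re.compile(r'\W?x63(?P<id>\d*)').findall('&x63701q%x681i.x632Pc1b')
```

['701', '2']

Pattern: optionally a non-word character, then the literal 'x63'; then zero or more of a digit (captured as 'id').
Walking the string: at [0:7] match '&x63701', group 1 = '701'; at [14:19] match '.x632', group 1 = '2'.
One capturing group, so `findall` returns just the captured substring from each match — 2 in all.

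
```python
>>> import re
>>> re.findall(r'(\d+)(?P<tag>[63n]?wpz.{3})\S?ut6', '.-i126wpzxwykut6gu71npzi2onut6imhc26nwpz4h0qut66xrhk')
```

[('126', 'wpzxwy'), ('26', 'nwpz4h0')]

The pattern matches one or more of a digit (captured); then optionally one of [63n], then the literal 'wpz', then exactly 3 of any character (captured as 'tag'); then optionally a non-whitespace character, then the literal 'ut6'.
Scanning left to right: at [3:16] match '126wpzxwykut6', groups = ('126', 'wpzxwy'); at [34:47] match '26nwpz4h0qut6', groups = ('26', 'nwpz4h0').
2 groups means each result is a tuple of 2 captured strings — 2 here.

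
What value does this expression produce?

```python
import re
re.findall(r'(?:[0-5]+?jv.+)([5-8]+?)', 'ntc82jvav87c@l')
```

['7']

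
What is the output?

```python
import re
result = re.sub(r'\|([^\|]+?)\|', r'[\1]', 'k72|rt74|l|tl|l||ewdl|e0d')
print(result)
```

k72[rt74]l[tl]l|[ewdl]e0d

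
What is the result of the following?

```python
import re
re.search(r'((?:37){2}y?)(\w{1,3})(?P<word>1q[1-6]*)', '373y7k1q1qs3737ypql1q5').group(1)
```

The match spans [11:22] → '3737ypql1q5'.
Captured: group 1 = '3737y', group 2 = 'pql', group 3 = '1q5'.

'3737y'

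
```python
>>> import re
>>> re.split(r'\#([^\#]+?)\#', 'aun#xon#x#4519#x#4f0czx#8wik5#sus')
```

['aun', 'xon', 'x', '4519', 'x', '4f0czx', '8wik5#sus']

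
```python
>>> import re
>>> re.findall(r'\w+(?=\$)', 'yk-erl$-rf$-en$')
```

['erl', 'rf', 'en']

Lookahead/lookbehind check context without consuming it, so the matched span excludes the asserted characters.
Scanning left to right: at [3:6] → 'erl'; at [8:10] → 'rf'; at [12:14] → 'en'.
`findall` yields the raw match text (3 of them) because the pattern has no groups.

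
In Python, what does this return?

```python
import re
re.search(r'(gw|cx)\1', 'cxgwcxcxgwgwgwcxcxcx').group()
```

'cxcx'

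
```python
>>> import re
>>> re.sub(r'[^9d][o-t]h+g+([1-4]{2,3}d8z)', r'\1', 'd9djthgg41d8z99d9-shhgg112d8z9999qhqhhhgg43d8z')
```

'd9d41d8z99d9112d8z9999q43d8z'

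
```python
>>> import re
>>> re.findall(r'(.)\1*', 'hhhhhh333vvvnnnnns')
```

['h', '3', 'v', 'n', 's']

The backreference `\1` re-matches whatever the first group consumed, character for character.
Scanning left to right: at [0:6] match 'hhhhhh', group 1 = 'h'; at [6:9] match '333', group 1 = '3'; at [9:12] match 'vvv', group 1 = 'v'; at [12:17] match 'nnnnn', group 1 = 'n'; at [17:18] match 's', group 1 = 's'.
`findall` collects group 1 from each match (5 total).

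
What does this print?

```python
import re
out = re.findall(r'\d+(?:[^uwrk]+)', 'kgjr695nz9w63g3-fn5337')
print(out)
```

Pattern: one or more of a digit; then one or more of any character except [uwrk] (non-capturing group).
Scanning left to right: at [4:10] → '695nz9'; at [11:22] → '63g3-fn5337'.
`findall` yields the raw match text (2 of them) because the pattern has no groups.

['695nz9', '63g3-fn5337']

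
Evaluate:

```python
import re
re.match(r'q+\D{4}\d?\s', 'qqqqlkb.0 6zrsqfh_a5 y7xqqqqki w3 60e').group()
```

'qqqqlkb.0 '

With `match`, the pattern is implicitly anchored at the beginning.
The match spans [0:10] → 'qqqqlkb.0 '.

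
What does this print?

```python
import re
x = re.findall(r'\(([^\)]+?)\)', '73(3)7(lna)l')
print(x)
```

['3', 'lna']

One capturing group, so `findall` returns just the captured substring from each match — 2 in all.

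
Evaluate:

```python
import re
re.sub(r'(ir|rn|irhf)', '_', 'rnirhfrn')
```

'__hf_'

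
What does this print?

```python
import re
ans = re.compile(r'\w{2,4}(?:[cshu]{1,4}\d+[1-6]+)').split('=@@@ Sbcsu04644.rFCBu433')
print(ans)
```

['=@@@ ', '.', '']

The pattern matches 2 to 4 of a word character; then 1 to 4 of one of [cshu], then one or more of a digit, then one or more of a character in [1-6] (non-capturing group).
Matches to split on: at [5:15] → 'Sbcsu04644'; at [16:24] → 'rFCBu433'.
The string is cut at each match, leaving 3 pieces.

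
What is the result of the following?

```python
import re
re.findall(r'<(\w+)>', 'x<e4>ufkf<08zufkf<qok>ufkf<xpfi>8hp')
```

Walking the string: at [1:5] match '<e4>', group 1 = 'e4'; at [17:22] match '<qok>', group 1 = 'qok'; at [26:32] match '<xpfi>', group 1 = 'xpfi'.
Because there's exactly one group, `findall` drops the full match and keeps group 1 from each hit.

['e4', 'qok', 'xpfi']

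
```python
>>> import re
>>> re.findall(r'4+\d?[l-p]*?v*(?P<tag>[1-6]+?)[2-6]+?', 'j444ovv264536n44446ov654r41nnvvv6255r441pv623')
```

This matches one or more of the literal '4', then optionally a digit; then zero or more of a character in [l-p] (lazy), then zero or more of a literal 'v'; then one or more of a character in [1-6] (lazy) (captured as 'tag'); then one or more of a character in [2-6] (lazy).
Walking the string: at [1:9] match '444ovv26', group 1 = '2'; at [9:13] match '4536', group 1 = '3'; at [14:23] match '44446ov65', group 1 = '6'; at [25:34] match '41nnvvv62', group 1 = '6'; at [37:44] match '441pv62', group 1 = '6'.
Because there's exactly one group, `findall` drops the full match and keeps group 1 from each hit.

['2', '3', '6', '6', '6']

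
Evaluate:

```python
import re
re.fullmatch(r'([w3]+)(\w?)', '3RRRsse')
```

None

This matches one or more of one of [w3] (captured); then optionally a word character (captured).
`fullmatch` succeeds only if the pattern covers the string from start to end.
Here there's no way to consume every character, so the call returns None.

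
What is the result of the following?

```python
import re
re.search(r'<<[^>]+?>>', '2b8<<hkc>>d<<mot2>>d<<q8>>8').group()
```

'<<hkc>>'

The match spans [3:10] → '<<hkc>>'.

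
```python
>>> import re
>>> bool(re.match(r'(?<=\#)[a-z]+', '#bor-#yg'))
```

False

`re.match` only tries the pattern at the start of the string.
Here the pattern fails at index 0, so the call returns None, and `bool(None)` is False.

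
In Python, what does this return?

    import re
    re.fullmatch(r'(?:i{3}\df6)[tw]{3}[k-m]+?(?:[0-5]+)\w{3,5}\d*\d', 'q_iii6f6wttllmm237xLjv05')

None

This matches exactly 3 of a literal 'i', then a digit, then the literal 'f6' (non-capturing group); then exactly 3 of one of [tw], then one or more of a character in [k-m] (lazy); then one or more of a character in [0-5] (non-capturing group); then 3 to 5 of a word character, then zero or more of a digit, then a digit.
`fullmatch` succeeds only if the pattern covers the string from start to end.
Here the pattern can't cover the whole string, so the call returns None.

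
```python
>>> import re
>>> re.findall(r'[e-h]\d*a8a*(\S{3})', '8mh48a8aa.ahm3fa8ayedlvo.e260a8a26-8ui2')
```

['.ah', 'yed', '26-']

This matches a character in [e-h], then zero or more of a digit; then the literal 'a8', then zero or more of the literal 'a'; then exactly 3 of a non-whitespace character (captured).
With a single group, `findall` returns only what that group captured — 3 items.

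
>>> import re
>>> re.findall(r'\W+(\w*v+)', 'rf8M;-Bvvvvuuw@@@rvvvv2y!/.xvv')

['Bvvvv', 'rvvvv', 'xvv']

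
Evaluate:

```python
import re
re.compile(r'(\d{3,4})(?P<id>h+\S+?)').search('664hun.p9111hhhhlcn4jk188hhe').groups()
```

('664', 'hu')

Pattern: 3 to 4 of a digit (captured); then one or more of a literal 'h', then one or more of a non-whitespace character (lazy) (captured as 'id').
A non-greedy quantifier consumes as few characters as it can — just enough that the remainder of the pattern still matches from where it stops; whatever follows it matches normally.
Unlike `match`, `search` isn't anchored — it looks for the pattern anywhere in the string.
The match spans [0:5] → '664hu'.
Captured: group 1 = '664', group 2 = 'hu'.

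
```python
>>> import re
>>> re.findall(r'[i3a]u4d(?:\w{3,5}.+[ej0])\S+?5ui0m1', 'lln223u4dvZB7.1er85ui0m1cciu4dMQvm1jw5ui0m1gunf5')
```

['3u4dvZB7.1er85ui0m1cciu4dMQvm1jw5ui0m1']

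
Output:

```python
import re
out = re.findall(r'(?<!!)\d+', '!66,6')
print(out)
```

The negative lookaround is zero-width — it rules out positions where the adjacent text would match, without consuming anything.
Since nothing is captured, `findall` lists the 2 matched substrings directly.

['6', '6']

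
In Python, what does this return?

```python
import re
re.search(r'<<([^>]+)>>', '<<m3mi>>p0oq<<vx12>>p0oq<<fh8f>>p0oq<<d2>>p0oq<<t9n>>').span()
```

(0, 8)

`re.search` tries every starting position until one works.
The match spans [0:8] → '<<m3mi>>'.
Captured: group 1 = 'm3mi'.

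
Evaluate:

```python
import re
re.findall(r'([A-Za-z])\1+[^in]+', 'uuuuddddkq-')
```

['u']

`\1` is not a pattern — it's the concrete string captured by group 1, re-applied verbatim.
Because there's exactly one group, `findall` drops the full match and keeps group 1 from the one hit.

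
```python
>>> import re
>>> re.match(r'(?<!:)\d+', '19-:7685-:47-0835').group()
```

'19'

With `match`, the pattern is implicitly anchored at the beginning.
The match spans [0:2] → '19'.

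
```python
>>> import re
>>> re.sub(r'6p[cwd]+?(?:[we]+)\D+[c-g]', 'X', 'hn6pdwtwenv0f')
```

Every occurrence is swapped for 'X'.

'hnXnv0f'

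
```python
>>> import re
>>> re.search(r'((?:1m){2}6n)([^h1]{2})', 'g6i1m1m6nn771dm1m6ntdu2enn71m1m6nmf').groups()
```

('1m1m6n', 'n7')

The pattern matches the literal '1m' repeated 2 times, then the literal '6n' (captured); then exactly 2 of any character except [h1] (captured).
Unlike `match`, `search` isn't anchored — it looks for the pattern anywhere in the string.
The match spans [3:11] → '1m1m6nn7'.
Captured: group 1 = '1m1m6n', group 2 = 'n7'.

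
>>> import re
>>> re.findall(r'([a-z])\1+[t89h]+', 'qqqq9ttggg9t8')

The backreference `\1` re-matches whatever the first group consumed, character for character.
Scanning left to right: at [0:7] match 'qqqq9tt', group 1 = 'q'; at [7:13] match 'ggg9t8', group 1 = 'g'.
`findall` collects group 1 from each match (2 total).

['q', 'g']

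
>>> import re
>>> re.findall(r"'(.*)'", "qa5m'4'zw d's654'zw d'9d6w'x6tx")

Matches: at [4:27] match "'4'zw d's654'zw d'9d6w'", group 1 = "4'zw d's654'zw d'9d6w".
With a single group, `findall` returns only what that group captured — 1 item.

["4'zw d's654'zw d'9d6w"]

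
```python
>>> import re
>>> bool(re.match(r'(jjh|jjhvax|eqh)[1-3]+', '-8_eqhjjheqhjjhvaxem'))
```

With `match`, the pattern is implicitly anchored at the beginning.
Here position 0 doesn't satisfy it, so the call returns None, and `bool(None)` is False.

False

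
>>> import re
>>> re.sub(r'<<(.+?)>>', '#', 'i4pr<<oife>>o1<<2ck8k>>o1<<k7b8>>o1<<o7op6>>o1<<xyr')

A `+?`/`*?`/`{m,n}?` starts at its minimum and grows only as far as needed for what follows to match.
Every occurrence is swapped for '#'.

'i4pr#o1#o1#o1#o1<<xyr'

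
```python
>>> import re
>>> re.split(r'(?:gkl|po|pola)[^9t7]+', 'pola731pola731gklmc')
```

Splitting on the pattern gives 4 pieces.

['', '731', '731', '']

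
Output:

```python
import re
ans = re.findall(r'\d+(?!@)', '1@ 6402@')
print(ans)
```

`(?!…)`/`(?<!…)` only lets a position through if the neighbouring text does NOT match; no characters are consumed.
No capturing groups, so `findall` returns the 1 full match string.

['640']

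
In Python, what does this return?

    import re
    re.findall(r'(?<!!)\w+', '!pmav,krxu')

The negative lookahead/lookbehind blocks any match where the forbidden context is present.
Since nothing is captured, `findall` lists the 2 matched substrings directly.

['mav', 'krxu']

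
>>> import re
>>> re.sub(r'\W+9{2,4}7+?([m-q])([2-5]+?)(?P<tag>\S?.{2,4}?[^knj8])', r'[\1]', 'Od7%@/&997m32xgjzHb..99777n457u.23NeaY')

'Od7[m]Hb[n]23NeaY'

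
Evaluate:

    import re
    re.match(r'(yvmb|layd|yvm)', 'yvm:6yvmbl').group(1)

`re.match` won't scan ahead — the pattern has to work from the very first character.
The match spans [0:3] → 'yvm'.
Captured: group 1 = 'yvm'.

'yvm'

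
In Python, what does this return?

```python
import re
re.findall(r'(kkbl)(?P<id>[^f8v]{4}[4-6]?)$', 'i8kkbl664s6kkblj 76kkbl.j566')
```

[('kkbl', '.j566')]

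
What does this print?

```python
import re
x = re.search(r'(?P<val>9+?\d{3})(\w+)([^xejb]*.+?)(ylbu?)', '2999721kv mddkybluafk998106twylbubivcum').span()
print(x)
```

(1, 33)

This matches one or more of a literal '9' (lazy), then exactly 3 of a digit (captured as 'val'); then one or more of a word character (captured); then zero or more of any character except [xejb], then one or more of any character (lazy) (captured); then the literal 'ylb', then optionally a literal 'u' (captured).
`re.search` tries every starting position until one works.
The match spans [1:33] → '999721kv mddkybluafk998106twylbu'.
Captured: group 1 = '9997', group 2 = '21kv', group 3 = ' mddkybluafk998106tw', group 4 = 'ylbu'.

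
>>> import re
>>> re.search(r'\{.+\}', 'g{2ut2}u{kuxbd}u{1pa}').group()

'{2ut2}u{kuxbd}u{1pa}'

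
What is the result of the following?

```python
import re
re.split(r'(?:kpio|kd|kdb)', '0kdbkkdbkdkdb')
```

`|` is ordered: at each position the engine commits to the first alternative that works.
Matches to split on: at [1:3] → 'kd'; at [5:7] → 'kd'; at [8:10] → 'kd'; at [10:12] → 'kd'.
The string is cut at each match, leaving 5 pieces.

['0', 'bk', 'b', '', 'b']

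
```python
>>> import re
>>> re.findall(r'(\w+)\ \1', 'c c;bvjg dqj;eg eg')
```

['c', 'eg']

`\1` has to match the exact text group 1 already captured.
Matches: at [0:3] match 'c c', group 1 = 'c'; at [13:18] match 'eg eg', group 1 = 'eg'.
`findall` collects group 1 from each match (2 total).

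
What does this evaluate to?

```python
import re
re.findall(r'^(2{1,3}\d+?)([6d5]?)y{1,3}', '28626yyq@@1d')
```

Pattern: anchored at the start of the string; then 1 to 3 of a literal '2', then one or more of a digit (lazy) (captured); then optionally one of [6d5] (captured); then 1 to 3 of a literal 'y'.
The `?` after the quantifier makes it lazy — it takes as little as possible before letting the rest of the pattern try.
Matches: at [0:7] match '28626yy', groups = ('2862', '6').
`findall` packs the 2 group values into a tuple for every match.

[('2862', '6')]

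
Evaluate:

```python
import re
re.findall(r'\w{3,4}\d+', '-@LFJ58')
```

['LFJ58']

This matches 3 to 4 of a word character; then one or more of a digit.
Scanning left to right: at [2:7] → 'LFJ58'.
Since nothing is captured, `findall` lists the 1 matched substring directly.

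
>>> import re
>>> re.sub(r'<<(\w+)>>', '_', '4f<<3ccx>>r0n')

Matches: at [2:10] → '<<3ccx>>'.
Each match is replaced by '_'.

'4f_r0n'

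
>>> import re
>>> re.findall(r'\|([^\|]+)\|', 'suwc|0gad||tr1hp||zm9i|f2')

['0gad', 'tr1hp', 'zm9i']

One capturing group, so `findall` returns just the captured substring from each match — 3 in all.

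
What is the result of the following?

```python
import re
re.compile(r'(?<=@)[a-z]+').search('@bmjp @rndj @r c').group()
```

The positive lookaround only admits positions where the adjacent text matches; those characters stay outside the span.
Unlike `match`, `search` isn't anchored — it looks for the pattern anywhere in the string.
The match spans [1:5] → 'bmjp'.

'bmjp'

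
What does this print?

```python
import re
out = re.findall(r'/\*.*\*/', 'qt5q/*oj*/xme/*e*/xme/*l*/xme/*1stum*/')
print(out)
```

['/*oj*/xme/*e*/xme/*l*/xme/*1stum*/']

Scanning left to right: at [4:38] → '/*oj*/xme/*e*/xme/*l*/xme/*1stum*/'.
Since nothing is captured, `findall` lists the 1 matched substring directly.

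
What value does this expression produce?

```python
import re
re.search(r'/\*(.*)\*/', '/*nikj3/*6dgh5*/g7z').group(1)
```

'nikj3/*6dgh5'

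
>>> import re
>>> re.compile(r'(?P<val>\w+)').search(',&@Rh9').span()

(3, 6)

Pattern: one or more of a word character (captured as 'val').
`search` walks the string left to right and returns the first match it finds.
The match spans [3:6] → 'Rh9'.
Captured: group 1 = 'Rh9'.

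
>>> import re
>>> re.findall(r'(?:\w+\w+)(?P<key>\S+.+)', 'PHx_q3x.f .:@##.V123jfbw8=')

['.f .:@##.V123jfbw8=']

With a single group, `findall` returns only what that group captured — 1 item.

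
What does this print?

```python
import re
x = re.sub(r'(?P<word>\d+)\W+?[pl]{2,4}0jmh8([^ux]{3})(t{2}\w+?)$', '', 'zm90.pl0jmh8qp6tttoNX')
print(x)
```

Pattern: one or more of a digit (captured as 'word'); then one or more of a non-word character (lazy), then 2 to 4 of one of [pl]; then the literal '0jm', then the literal 'h8'; then exactly 3 of any character except [ux] (captured); then exactly 2 of a literal 't', then one or more of a word character (lazy) (captured); then anchored at the end.
Matches: at [2:21] → '90.pl0jmh8qp6tttoNX'.
Every occurrence is swapped for ''.

zm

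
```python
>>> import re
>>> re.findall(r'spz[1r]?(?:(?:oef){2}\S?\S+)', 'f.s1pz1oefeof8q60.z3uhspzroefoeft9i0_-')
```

['spzroefoeft9i0_-']

Pattern: the literal 'spz', then optionally one of [1r]; then the literal 'oef' repeated 2 times, then optionally a non-whitespace character, then one or more of a non-whitespace character (non-capturing group).
Scanning left to right: at [22:38] → 'spzroefoeft9i0_-'.
`findall` yields the raw match text (1 of them) because the pattern has no groups.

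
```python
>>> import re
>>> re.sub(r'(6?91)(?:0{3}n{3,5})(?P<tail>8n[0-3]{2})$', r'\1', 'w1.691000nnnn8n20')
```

The pattern matches optionally the literal '6', then the literal '91' (captured); then exactly 3 of the literal '0', then 3 to 5 of the literal 'n' (non-capturing group); then the literal '8n', then exactly 2 of a character in [0-3] (captured as 'tail'); then anchored at the end.
Matches: at [3:17] → '691000nnnn8n20'.
Each match is replaced using the text its own group 1 captured.

'w1.691'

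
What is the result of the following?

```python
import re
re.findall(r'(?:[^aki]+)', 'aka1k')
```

['1']

The pattern matches one or more of any character except [aki] (non-capturing group).
Scanning left to right: at [3:4] → '1'.
`findall` yields the raw match text (1 of them) because the pattern has no groups.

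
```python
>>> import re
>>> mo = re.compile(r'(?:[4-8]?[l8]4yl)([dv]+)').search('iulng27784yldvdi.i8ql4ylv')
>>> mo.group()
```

'784yldvd'

The match spans [7:15] → '784yldvd'.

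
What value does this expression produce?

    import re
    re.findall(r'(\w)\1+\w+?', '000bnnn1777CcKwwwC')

`\1` is not a pattern — it's the concrete string captured by group 1, re-applied verbatim.
`findall` collects group 1 from each match (4 total).

['0', 'n', '7', 'w']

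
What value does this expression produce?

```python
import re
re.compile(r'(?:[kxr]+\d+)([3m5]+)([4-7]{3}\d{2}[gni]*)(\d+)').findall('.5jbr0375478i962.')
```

[('3', '75478i', '962')]

Multiple groups make `findall` return tuples — one 3-tuple for the one match.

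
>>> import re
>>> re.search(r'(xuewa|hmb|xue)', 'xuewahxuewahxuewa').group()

'xuewa'

`|` is ordered: at each position the engine commits to the first alternative that works.
`search` walks the string left to right and returns the first match it finds.
The match spans [0:5] → 'xuewa'.
Captured: group 1 = 'xuewa'.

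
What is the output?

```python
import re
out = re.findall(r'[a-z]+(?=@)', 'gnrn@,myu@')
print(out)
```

The positive lookaround only admits positions where the adjacent text matches; those characters stay outside the span.
Scanning left to right: at [0:4] → 'gnrn'; at [6:9] → 'myu'.
With no groups in the pattern, `findall` gives back each whole match — 2 here.

['gnrn', 'myu']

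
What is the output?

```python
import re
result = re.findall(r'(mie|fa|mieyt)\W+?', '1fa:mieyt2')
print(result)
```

['fa']

Scanning left to right: at [1:4] match 'fa:', group 1 = 'fa'.
With a single group, `findall` returns only what that group captured — 1 item.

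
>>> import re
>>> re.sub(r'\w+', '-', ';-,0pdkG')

';-,-'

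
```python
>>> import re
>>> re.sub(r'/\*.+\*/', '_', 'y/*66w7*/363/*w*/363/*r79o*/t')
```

Matches: at [1:28] → '/*66w7*/363/*w*/363/*r79o*/'.
Each match is replaced by '_'.

'y_t'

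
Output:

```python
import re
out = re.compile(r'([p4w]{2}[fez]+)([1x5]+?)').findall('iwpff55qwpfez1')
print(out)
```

Lazy quantifiers expand one character at a time until the remainder of the pattern can match.
Multiple groups make `findall` return tuples — one 2-tuple for each match.

[('wpff', '5'), ('wpfez', '1')]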